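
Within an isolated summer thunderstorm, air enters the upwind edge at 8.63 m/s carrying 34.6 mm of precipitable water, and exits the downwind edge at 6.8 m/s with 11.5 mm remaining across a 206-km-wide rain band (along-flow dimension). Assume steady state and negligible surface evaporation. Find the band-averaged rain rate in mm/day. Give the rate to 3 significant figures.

Column moisture flux per unit crosswind length is F = V × PW.
Inflow: F_in = 8.63 × 34.6 = 298.598 mm·m/s
Outflow: F_out = 6.8 × 11.5 = 78.2 mm·m/s
Steady-state rate R = (F_in − F_out)/L = (298.598 − 78.2) / 206000 m = 1.070e-03 mm/s.
R = 1.070e-03 × 3600 × 24 = 92.4 mm/day.

R ≈ 92.4 mm/day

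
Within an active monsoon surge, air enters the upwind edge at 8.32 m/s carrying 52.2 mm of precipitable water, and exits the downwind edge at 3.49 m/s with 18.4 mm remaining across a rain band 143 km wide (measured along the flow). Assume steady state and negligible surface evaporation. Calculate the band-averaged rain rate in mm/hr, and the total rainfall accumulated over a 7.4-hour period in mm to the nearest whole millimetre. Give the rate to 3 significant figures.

R ≈ 9.32 mm/hr; total ≈ 69 mm

Column moisture flux per unit crosswind length is F = V × PW.
Inflow: F_in = 8.32 × 52.2 = 434.304 mm·m/s
Outflow: F_out = 3.49 × 18.4 = 64.216 mm·m/s
Steady-state rate R = (F_in − F_out)/L = (434.304 − 64.216) / 143000 m = 2.588e-03 mm/s.
R = 2.588e-03 × 3600 = 9.32 mm/hr.
Over 7.4 h: total = 9.32 × 7.4 = 68.968 ≈ 69 mm.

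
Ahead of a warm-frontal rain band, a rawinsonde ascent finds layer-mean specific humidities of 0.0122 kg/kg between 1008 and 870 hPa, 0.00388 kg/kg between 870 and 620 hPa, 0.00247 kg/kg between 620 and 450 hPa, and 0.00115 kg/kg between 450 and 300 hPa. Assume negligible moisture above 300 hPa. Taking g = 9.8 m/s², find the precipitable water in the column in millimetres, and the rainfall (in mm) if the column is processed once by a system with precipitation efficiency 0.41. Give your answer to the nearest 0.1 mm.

Precipitable water is the column-integrated vapour mass per unit area: PW = (1/g) Σ q̄ Δp, with q in kg/kg and Δp in Pa (1 kg/m² of water = 1 mm).
Layer 1008–870 hPa: Δp = 138 hPa = 13800 Pa, q̄ = 0.0122 kg/kg → 0.0122 × 13800 / 9.8 = 17.18 mm
Layer 870–620 hPa: Δp = 250 hPa = 25000 Pa, q̄ = 0.00388 kg/kg → 0.00388 × 25000 / 9.8 = 9.90 mm
Layer 620–450 hPa: Δp = 170 hPa = 17000 Pa, q̄ = 0.00247 kg/kg → 0.00247 × 17000 / 9.8 = 4.28 mm
Layer 450–300 hPa: Δp = 150 hPa = 15000 Pa, q̄ = 0.00115 kg/kg → 0.00115 × 15000 / 9.8 = 1.76 mm
PW = 17.18 + 9.90 + 4.28 + 1.76 = 33.12 ≈ 33.1 mm.
Rainfall = ε × PW = 0.41 × 33.1 = 13.6 mm.

PW ≈ 33.1 mm; rainfall ≈ 13.6 mm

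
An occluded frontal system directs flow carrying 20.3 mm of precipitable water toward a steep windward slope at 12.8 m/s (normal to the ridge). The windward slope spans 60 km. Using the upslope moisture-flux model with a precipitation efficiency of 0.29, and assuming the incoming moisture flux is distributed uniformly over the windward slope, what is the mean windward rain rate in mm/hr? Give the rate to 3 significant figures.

R ≈ 4.52 mm/hr

Incoming column moisture flux per unit ridge length: F = V × PW = 12.8 × 20.3 = 259.84 mm·m/s.
Spread over the 60 km slope with efficiency ε = 0.29: R = ε·F/W = 0.29 × 259.84 / 60000 m = 1.256e-03 mm/s.
R = 1.256e-03 × 3600 = 4.52 mm/hr.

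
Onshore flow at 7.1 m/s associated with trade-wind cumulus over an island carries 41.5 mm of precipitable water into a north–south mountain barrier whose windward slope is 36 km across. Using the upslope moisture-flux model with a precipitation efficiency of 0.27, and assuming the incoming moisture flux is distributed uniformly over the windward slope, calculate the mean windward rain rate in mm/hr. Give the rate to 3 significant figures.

R ≈ 7.96 mm/hr

Incoming column moisture flux per unit ridge length: F = V × PW = 7.1 × 41.5 = 294.65 mm·m/s.
Spread over the 36 km slope with efficiency ε = 0.27: R = ε·F/W = 0.27 × 294.65 / 36000 m = 2.210e-03 mm/s.
R = 2.210e-03 × 3600 = 7.96 mm/hr.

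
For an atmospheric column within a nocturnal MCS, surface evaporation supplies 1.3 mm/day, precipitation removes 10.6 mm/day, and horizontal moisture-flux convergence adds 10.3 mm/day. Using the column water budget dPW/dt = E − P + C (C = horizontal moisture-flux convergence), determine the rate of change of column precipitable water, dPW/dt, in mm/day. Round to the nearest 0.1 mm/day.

dPW/dt = E − P + C = 1.3 − 10.6 + (10.3) = 1.0 mm/day.

dPW/dt ≈ 1.0 mm/day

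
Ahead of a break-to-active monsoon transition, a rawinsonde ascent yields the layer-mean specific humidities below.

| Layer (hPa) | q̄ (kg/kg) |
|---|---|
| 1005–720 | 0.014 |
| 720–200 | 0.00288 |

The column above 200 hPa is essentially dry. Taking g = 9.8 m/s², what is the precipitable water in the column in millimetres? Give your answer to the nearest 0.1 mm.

Precipitable water is the column-integrated vapour mass per unit area: PW = (1/g) Σ q̄ Δp, with q in kg/kg and Δp in Pa (1 kg/m² of water = 1 mm).
Layer 1005–720 hPa: Δp = 285 hPa = 28500 Pa, q̄ = 0.014 kg/kg → 0.014 × 28500 / 9.8 = 40.71 mm
Layer 720–200 hPa: Δp = 520 hPa = 52000 Pa, q̄ = 0.00288 kg/kg → 0.00288 × 52000 / 9.8 = 15.28 mm
PW = 40.71 + 15.28 = 55.99 ≈ 56.0 mm.

PW ≈ 56.0 mm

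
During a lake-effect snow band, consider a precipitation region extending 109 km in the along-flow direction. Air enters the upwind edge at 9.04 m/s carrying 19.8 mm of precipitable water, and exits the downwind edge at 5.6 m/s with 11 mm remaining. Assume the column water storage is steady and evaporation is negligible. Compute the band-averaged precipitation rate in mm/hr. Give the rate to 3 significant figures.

R ≈ 3.88 mm/hr

Column moisture flux per unit crosswind length is F = V × PW.
Inflow: F_in = 9.04 × 19.8 = 178.992 mm·m/s
Outflow: F_out = 5.6 × 11 = 61.6 mm·m/s
Steady-state rate R = (F_in − F_out)/L = (178.992 − 61.6) / 109000 m = 1.077e-03 mm/s.
R = 1.077e-03 × 3600 = 3.88 mm/hr.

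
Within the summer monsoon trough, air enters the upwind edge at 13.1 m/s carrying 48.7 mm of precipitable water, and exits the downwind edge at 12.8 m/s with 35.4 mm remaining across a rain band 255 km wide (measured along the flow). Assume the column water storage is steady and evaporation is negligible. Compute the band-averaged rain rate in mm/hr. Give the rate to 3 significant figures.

R ≈ 2.61 mm/hr

Column moisture flux per unit crosswind length is F = V × PW.
Inflow: F_in = 13.1 × 48.7 = 637.97 mm·m/s
Outflow: F_out = 12.8 × 35.4 = 453.12 mm·m/s
Steady-state rate R = (F_in − F_out)/L = (637.97 − 453.12) / 255000 m = 7.249e-04 mm/s.
R = 7.249e-04 × 3600 = 2.61 mm/hr.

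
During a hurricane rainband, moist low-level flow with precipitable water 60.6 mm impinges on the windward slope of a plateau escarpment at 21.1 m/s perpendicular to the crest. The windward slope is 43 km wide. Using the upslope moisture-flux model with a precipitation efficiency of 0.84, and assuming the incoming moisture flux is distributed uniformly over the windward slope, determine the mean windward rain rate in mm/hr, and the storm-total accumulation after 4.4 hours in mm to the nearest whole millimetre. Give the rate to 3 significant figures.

Incoming column moisture flux per unit ridge length: F = V × PW = 21.1 × 60.6 = 1278.66 mm·m/s.
Spread over the 43 km slope with efficiency ε = 0.84: R = ε·F/W = 0.84 × 1278.66 / 43000 m = 2.498e-02 mm/s.
R = 2.498e-02 × 3600 = 89.9 mm/hr.
Over 4.4 h: total = 89.9 × 4.4 = 395.56 ≈ 396 mm.

R ≈ 89.9 mm/hr; total ≈ 396 mm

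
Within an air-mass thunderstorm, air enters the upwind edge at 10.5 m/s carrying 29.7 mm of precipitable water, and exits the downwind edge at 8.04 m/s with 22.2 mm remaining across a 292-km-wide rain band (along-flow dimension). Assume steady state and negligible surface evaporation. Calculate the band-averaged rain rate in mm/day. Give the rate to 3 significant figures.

R ≈ 39.5 mm/day

Column moisture flux per unit crosswind length is F = V × PW.
Inflow: F_in = 10.5 × 29.7 = 311.85 mm·m/s
Outflow: F_out = 8.04 × 22.2 = 178.488 mm·m/s
Steady-state rate R = (F_in − F_out)/L = (311.85 − 178.488) / 292000 m = 4.567e-04 mm/s.
R = 4.567e-04 × 3600 × 24 = 39.5 mm/day.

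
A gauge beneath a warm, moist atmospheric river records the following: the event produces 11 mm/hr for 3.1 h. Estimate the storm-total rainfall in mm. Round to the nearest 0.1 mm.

Total = Σ Rᵢ Δtᵢ = 11 × 3.1
      = 34.1 = 34.1 mm.

total ≈ 34.1 mm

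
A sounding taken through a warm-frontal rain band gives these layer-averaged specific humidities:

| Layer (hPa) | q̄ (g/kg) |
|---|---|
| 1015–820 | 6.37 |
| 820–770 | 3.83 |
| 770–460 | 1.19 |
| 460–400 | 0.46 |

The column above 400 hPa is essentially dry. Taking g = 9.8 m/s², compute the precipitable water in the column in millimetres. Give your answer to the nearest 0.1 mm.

PW ≈ 18.7 mm

Precipitable water is the column-integrated vapour mass per unit area: PW = (1/g) Σ q̄ Δp, with q in kg/kg and Δp in Pa (1 kg/m² of water = 1 mm).
Layer 1015–820 hPa: Δp = 195 hPa = 19500 Pa, q̄ = 0.00637 kg/kg → 0.00637 × 19500 / 9.8 = 12.68 mm
Layer 820–770 hPa: Δp = 50 hPa = 5000 Pa, q̄ = 0.00383 kg/kg → 0.00383 × 5000 / 9.8 = 1.95 mm
Layer 770–460 hPa: Δp = 310 hPa = 31000 Pa, q̄ = 0.00119 kg/kg → 0.00119 × 31000 / 9.8 = 3.76 mm
Layer 460–400 hPa: Δp = 60 hPa = 6000 Pa, q̄ = 0.00046 kg/kg → 0.00046 × 6000 / 9.8 = 0.28 mm
PW = 12.68 + 1.95 + 3.76 + 0.28 = 18.67 ≈ 18.7 mm.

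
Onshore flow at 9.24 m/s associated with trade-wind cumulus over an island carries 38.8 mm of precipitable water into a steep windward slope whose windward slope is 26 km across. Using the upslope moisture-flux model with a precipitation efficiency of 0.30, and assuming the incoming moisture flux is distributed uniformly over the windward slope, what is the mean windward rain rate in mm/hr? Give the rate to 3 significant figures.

R ≈ 14.9 mm/hr

Incoming column moisture flux per unit ridge length: F = V × PW = 9.24 × 38.8 = 358.512 mm·m/s.
Spread over the 26 km slope with efficiency ε = 0.30: R = ε·F/W = 0.30 × 358.512 / 26000 m = 4.137e-03 mm/s.
R = 4.137e-03 × 3600 = 14.9 mm/hr.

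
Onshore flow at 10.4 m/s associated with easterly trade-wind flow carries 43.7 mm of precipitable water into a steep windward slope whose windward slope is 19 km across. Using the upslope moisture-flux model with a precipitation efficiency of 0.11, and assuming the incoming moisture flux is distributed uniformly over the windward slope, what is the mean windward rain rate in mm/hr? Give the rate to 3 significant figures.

Incoming column moisture flux per unit ridge length: F = V × PW = 10.4 × 43.7 = 454.48 mm·m/s.
Spread over the 19 km slope with efficiency ε = 0.11: R = ε·F/W = 0.11 × 454.48 / 19000 m = 2.631e-03 mm/s.
R = 2.631e-03 × 3600 = 9.47 mm/hr.

R ≈ 9.47 mm/hr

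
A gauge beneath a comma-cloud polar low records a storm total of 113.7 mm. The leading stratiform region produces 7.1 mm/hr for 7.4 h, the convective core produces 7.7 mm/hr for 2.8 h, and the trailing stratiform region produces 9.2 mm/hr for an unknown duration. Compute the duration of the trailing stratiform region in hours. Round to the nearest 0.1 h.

Known phases: 7.1 × 7.4 + 7.7 × 2.8 = 52.54 + 21.56 = 74.1 mm.
Remaining depth = 113.7 − 74.1 = 39.6 mm.
Duration = 39.6 / 9.2 = 4.3 h.

duration ≈ 4.3 h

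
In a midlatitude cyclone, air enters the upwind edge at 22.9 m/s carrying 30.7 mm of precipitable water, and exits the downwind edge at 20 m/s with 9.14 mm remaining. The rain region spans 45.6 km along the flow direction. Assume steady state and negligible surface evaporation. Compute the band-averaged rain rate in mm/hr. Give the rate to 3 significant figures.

R ≈ 41.1 mm/hr

Column moisture flux per unit crosswind length is F = V × PW.
Inflow: F_in = 22.9 × 30.7 = 703.03 mm·m/s
Outflow: F_out = 20 × 9.14 = 182.8 mm·m/s
Steady-state rate R = (F_in − F_out)/L = (703.03 − 182.8) / 45600 m = 1.141e-02 mm/s.
R = 1.141e-02 × 3600 = 41.1 mm/hr.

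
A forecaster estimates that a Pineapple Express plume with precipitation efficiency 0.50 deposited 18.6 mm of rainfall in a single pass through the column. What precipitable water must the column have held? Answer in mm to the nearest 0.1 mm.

PW ≈ 37.2 mm

PW = rainfall / ε = 18.6 / 0.50 = 37.2 mm.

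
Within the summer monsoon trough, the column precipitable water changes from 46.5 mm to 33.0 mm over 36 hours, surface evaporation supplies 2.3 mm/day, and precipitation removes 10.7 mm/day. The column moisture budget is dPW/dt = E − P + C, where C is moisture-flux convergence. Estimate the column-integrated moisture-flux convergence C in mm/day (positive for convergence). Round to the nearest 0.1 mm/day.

dPW/dt = (33.0 − 46.5) mm / (36/24 day) = -9.000 mm/day.
C = dPW/dt − E + P = (-9.000) − 2.3 + 10.7 = -0.6 mm/day.

C ≈ -0.6 mm/day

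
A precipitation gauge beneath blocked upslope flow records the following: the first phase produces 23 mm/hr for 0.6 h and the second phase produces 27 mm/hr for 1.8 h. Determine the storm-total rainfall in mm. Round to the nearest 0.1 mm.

Total = Σ Rᵢ Δtᵢ = 23 × 0.6 + 27 × 1.8
      = 13.8 + 48.6 = 62.4 mm.

total ≈ 62.4 mm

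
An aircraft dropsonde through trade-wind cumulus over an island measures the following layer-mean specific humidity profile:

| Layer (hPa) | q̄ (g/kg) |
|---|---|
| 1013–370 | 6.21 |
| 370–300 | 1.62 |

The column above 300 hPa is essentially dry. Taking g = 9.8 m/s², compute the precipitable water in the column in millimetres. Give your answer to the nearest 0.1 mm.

Precipitable water is the column-integrated vapour mass per unit area: PW = (1/g) Σ q̄ Δp, with q in kg/kg and Δp in Pa (1 kg/m² of water = 1 mm).
Layer 1013–370 hPa: Δp = 643 hPa = 64300 Pa, q̄ = 0.00621 kg/kg → 0.00621 × 64300 / 9.8 = 40.75 mm
Layer 370–300 hPa: Δp = 70 hPa = 7000 Pa, q̄ = 0.00162 kg/kg → 0.00162 × 7000 / 9.8 = 1.16 mm
PW = 40.75 + 1.16 = 41.91 ≈ 41.9 mm.

PW ≈ 41.9 mm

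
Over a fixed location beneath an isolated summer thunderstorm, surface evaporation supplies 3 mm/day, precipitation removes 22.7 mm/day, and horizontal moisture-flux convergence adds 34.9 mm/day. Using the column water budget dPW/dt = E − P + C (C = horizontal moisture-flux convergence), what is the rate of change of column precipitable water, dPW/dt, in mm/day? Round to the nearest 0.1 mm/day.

dPW/dt ≈ 15.2 mm/day

dPW/dt = E − P + C = 3 − 22.7 + (34.9) = 15.2 mm/day.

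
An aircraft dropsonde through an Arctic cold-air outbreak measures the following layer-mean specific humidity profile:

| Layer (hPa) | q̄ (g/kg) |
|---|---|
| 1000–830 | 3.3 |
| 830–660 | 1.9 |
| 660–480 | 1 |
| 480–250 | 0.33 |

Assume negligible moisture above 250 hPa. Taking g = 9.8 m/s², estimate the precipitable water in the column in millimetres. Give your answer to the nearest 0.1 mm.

Precipitable water is the column-integrated vapour mass per unit area: PW = (1/g) Σ q̄ Δp, with q in kg/kg and Δp in Pa (1 kg/m² of water = 1 mm).
Layer 1000–830 hPa: Δp = 170 hPa = 17000 Pa, q̄ = 0.0033 kg/kg → 0.0033 × 17000 / 9.8 = 5.72 mm
Layer 830–660 hPa: Δp = 170 hPa = 17000 Pa, q̄ = 0.0019 kg/kg → 0.0019 × 17000 / 9.8 = 3.30 mm
Layer 660–480 hPa: Δp = 180 hPa = 18000 Pa, q̄ = 0.001 kg/kg → 0.001 × 18000 / 9.8 = 1.84 mm
Layer 480–250 hPa: Δp = 230 hPa = 23000 Pa, q̄ = 0.00033 kg/kg → 0.00033 × 23000 / 9.8 = 0.77 mm
PW = 5.72 + 3.30 + 1.84 + 0.77 = 11.63 ≈ 11.6 mm.

PW ≈ 11.6 mm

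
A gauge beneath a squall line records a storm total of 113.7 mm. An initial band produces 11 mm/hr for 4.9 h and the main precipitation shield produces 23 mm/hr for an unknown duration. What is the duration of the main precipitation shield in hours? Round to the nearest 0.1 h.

Known phases: 11 × 4.9 = 53.9 mm.
Remaining depth = 113.7 − 53.9 = 59.8 mm.
Duration = 59.8 / 23 = 2.6 h.

duration ≈ 2.6 h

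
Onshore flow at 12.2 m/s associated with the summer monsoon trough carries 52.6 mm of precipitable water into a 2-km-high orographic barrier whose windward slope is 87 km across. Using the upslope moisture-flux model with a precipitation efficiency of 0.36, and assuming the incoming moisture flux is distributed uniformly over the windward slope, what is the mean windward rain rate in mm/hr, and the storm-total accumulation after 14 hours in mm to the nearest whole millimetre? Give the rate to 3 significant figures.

R ≈ 9.56 mm/hr; total ≈ 134 mm

Incoming column moisture flux per unit ridge length: F = V × PW = 12.2 × 52.6 = 641.72 mm·m/s.
Spread over the 87 km slope with efficiency ε = 0.36: R = ε·F/W = 0.36 × 641.72 / 87000 m = 2.655e-03 mm/s.
R = 2.655e-03 × 3600 = 9.56 mm/hr.
Over 14 h: total = 9.56 × 14 = 133.84 ≈ 134 mm.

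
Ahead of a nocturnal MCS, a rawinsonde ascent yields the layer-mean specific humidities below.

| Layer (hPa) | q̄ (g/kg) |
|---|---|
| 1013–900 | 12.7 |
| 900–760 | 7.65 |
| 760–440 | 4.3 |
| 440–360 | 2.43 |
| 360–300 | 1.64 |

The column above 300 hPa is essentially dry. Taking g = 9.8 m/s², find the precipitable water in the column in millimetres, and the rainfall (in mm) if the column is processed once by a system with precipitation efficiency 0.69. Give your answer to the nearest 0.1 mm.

Precipitable water is the column-integrated vapour mass per unit area: PW = (1/g) Σ q̄ Δp, with q in kg/kg and Δp in Pa (1 kg/m² of water = 1 mm).
Layer 1013–900 hPa: Δp = 113 hPa = 11300 Pa, q̄ = 0.0127 kg/kg → 0.0127 × 11300 / 9.8 = 14.64 mm
Layer 900–760 hPa: Δp = 140 hPa = 14000 Pa, q̄ = 0.00765 kg/kg → 0.00765 × 14000 / 9.8 = 10.93 mm
Layer 760–440 hPa: Δp = 320 hPa = 32000 Pa, q̄ = 0.0043 kg/kg → 0.0043 × 32000 / 9.8 = 14.04 mm
Layer 440–360 hPa: Δp = 80 hPa = 8000 Pa, q̄ = 0.00243 kg/kg → 0.00243 × 8000 / 9.8 = 1.98 mm
Layer 360–300 hPa: Δp = 60 hPa = 6000 Pa, q̄ = 0.00164 kg/kg → 0.00164 × 6000 / 9.8 = 1.00 mm
PW = 14.64 + 10.93 + 14.04 + 1.98 + 1.00 = 42.59 ≈ 42.6 mm.
Rainfall = ε × PW = 0.69 × 42.6 = 29.4 mm.

PW ≈ 42.6 mm; rainfall ≈ 29.4 mm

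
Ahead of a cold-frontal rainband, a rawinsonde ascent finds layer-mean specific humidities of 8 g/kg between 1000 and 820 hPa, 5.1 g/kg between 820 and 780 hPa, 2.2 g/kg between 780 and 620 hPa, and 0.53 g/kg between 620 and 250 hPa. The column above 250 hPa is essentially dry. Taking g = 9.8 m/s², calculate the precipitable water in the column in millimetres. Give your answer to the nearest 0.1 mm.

Precipitable water is the column-integrated vapour mass per unit area: PW = (1/g) Σ q̄ Δp, with q in kg/kg and Δp in Pa (1 kg/m² of water = 1 mm).
Layer 1000–820 hPa: Δp = 180 hPa = 18000 Pa, q̄ = 0.008 kg/kg → 0.008 × 18000 / 9.8 = 14.69 mm
Layer 820–780 hPa: Δp = 40 hPa = 4000 Pa, q̄ = 0.0051 kg/kg → 0.0051 × 4000 / 9.8 = 2.08 mm
Layer 780–620 hPa: Δp = 160 hPa = 16000 Pa, q̄ = 0.0022 kg/kg → 0.0022 × 16000 / 9.8 = 3.59 mm
Layer 620–250 hPa: Δp = 370 hPa = 37000 Pa, q̄ = 0.00053 kg/kg → 0.00053 × 37000 / 9.8 = 2.00 mm
PW = 14.69 + 2.08 + 3.59 + 2.00 = 22.36 ≈ 22.4 mm.

PW ≈ 22.4 mm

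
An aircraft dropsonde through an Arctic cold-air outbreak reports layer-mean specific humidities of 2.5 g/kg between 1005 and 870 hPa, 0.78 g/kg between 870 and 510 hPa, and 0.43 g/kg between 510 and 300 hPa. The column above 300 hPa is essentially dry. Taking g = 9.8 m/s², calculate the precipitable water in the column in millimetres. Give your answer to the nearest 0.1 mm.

PW ≈ 7.2 mm

Precipitable water is the column-integrated vapour mass per unit area: PW = (1/g) Σ q̄ Δp, with q in kg/kg and Δp in Pa (1 kg/m² of water = 1 mm).
Layer 1005–870 hPa: Δp = 135 hPa = 13500 Pa, q̄ = 0.0025 kg/kg → 0.0025 × 13500 / 9.8 = 3.44 mm
Layer 870–510 hPa: Δp = 360 hPa = 36000 Pa, q̄ = 0.00078 kg/kg → 0.00078 × 36000 / 9.8 = 2.87 mm
Layer 510–300 hPa: Δp = 210 hPa = 21000 Pa, q̄ = 0.00043 kg/kg → 0.00043 × 21000 / 9.8 = 0.92 mm
PW = 3.44 + 2.87 + 0.92 = 7.23 ≈ 7.2 mm.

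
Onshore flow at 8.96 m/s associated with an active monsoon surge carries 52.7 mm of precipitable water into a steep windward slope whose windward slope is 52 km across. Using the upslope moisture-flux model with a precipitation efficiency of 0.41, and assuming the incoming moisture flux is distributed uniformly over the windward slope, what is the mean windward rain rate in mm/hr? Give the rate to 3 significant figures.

Incoming column moisture flux per unit ridge length: F = V × PW = 8.96 × 52.7 = 472.192 mm·m/s.
Spread over the 52 km slope with efficiency ε = 0.41: R = ε·F/W = 0.41 × 472.192 / 52000 m = 3.723e-03 mm/s.
R = 3.723e-03 × 3600 = 13.4 mm/hr.

R ≈ 13.4 mm/hr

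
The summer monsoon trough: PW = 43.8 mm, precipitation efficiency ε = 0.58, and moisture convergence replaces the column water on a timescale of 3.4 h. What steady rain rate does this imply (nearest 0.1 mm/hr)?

R ≈ 7.5 mm/hr

Each overturning extracts ε × PW = 0.58 × 43.8 = 25.404 mm.
Rate = ε·PW / τ = 25.404 / 3.4 h = 7.5 mm/hr.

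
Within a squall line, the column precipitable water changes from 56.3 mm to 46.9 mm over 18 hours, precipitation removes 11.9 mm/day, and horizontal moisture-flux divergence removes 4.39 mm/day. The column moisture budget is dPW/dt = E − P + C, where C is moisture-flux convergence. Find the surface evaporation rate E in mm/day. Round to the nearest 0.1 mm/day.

E ≈ 3.8 mm/day

dPW/dt = (46.9 − 56.3) mm / (18/24 day) = -12.533 mm/day.
E = dPW/dt + P − C = (-12.533) + 11.9 − (-4.39) = 3.8 mm/day.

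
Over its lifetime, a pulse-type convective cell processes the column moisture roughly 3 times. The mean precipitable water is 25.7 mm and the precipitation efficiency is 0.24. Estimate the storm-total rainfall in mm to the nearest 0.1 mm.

Each cycle deposits ε × PW = 0.24 × 25.7 = 6.168 mm.
Over 3 cycles: 3 × 6.168 = 18.5 mm.

rainfall ≈ 18.5 mm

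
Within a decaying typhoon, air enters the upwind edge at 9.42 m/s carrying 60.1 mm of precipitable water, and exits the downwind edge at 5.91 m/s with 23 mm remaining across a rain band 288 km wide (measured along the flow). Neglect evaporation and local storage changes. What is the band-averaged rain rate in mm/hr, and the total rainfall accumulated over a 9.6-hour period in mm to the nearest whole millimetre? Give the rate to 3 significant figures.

R ≈ 5.38 mm/hr; total ≈ 52 mm

Column moisture flux per unit crosswind length is F = V × PW.
Inflow: F_in = 9.42 × 60.1 = 566.142 mm·m/s
Outflow: F_out = 5.91 × 23 = 135.93 mm·m/s
Steady-state rate R = (F_in − F_out)/L = (566.142 − 135.93) / 288000 m = 1.494e-03 mm/s.
R = 1.494e-03 × 3600 = 5.38 mm/hr.
Over 9.6 h: total = 5.38 × 9.6 = 51.648 ≈ 52 mm.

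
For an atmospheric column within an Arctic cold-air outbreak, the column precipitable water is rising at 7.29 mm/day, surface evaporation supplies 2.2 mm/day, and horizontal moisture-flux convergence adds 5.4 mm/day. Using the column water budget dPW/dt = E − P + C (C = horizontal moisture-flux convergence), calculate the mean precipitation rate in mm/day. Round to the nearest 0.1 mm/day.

P ≈ 0.3 mm/day

dPW/dt = +7.29 mm/day.
P = E + C − dPW/dt = 2.2 + (5.4) − (+7.29) = 0.3 mm/day.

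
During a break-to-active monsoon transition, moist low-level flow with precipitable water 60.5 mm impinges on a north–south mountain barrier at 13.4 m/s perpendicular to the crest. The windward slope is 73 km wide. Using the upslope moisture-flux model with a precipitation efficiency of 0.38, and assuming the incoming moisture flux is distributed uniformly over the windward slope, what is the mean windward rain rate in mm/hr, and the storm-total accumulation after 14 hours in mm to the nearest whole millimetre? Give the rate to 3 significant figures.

Incoming column moisture flux per unit ridge length: F = V × PW = 13.4 × 60.5 = 810.7 mm·m/s.
Spread over the 73 km slope with efficiency ε = 0.38: R = ε·F/W = 0.38 × 810.7 / 73000 m = 4.220e-03 mm/s.
R = 4.220e-03 × 3600 = 15.2 mm/hr.
Over 14 h: total = 15.2 × 14 = 212.8 ≈ 213 mm.

R ≈ 15.2 mm/hr; total ≈ 213 mm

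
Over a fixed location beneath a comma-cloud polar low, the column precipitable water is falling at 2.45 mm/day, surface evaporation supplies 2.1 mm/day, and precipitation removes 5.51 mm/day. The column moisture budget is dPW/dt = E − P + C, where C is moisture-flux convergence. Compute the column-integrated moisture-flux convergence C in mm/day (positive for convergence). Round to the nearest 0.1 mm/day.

dPW/dt = -2.45 mm/day.
C = dPW/dt − E + P = (-2.45) − 2.1 + 5.51 = 1.0 mm/day.

C ≈ 1.0 mm/day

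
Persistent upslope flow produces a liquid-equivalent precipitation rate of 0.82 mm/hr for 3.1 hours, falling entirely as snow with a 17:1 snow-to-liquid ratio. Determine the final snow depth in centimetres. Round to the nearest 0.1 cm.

Liquid-equivalent depth = 0.82 × 3.1 = 2.542 mm.
Snow depth = 2.542 mm × 17 = 43.214 mm = 4.3 cm.

snow depth ≈ 4.3 cm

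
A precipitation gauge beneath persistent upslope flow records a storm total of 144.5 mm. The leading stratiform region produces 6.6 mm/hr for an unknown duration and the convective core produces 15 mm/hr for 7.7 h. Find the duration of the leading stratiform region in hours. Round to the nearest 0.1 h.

Known phases: 15 × 7.7 = 115.5 mm.
Remaining depth = 144.5 − 115.5 = 29 mm.
Duration = 29 / 6.6 = 4.4 h.

duration ≈ 4.4 h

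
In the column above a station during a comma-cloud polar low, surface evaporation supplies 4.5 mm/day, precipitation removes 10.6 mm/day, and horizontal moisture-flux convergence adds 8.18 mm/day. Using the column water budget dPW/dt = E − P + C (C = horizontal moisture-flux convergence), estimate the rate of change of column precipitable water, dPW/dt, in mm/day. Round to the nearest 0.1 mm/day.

dPW/dt = E − P + C = 4.5 − 10.6 + (8.18) = 2.1 mm/day.

dPW/dt ≈ 2.1 mm/day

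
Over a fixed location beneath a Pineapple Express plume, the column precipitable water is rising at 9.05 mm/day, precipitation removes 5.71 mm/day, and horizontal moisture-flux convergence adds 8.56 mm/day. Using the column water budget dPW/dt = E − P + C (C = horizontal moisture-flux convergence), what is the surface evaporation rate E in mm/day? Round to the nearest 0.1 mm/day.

dPW/dt = +9.05 mm/day.
E = dPW/dt + P − C = (+9.05) + 5.71 − (8.56) = 6.2 mm/day.

E ≈ 6.2 mm/day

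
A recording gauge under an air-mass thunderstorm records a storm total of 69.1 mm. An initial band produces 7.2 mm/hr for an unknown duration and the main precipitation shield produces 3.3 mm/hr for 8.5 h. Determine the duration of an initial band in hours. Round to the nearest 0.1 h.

Known phases: 3.3 × 8.5 = 28.05 mm.
Remaining depth = 69.1 − 28.05 = 41.05 mm.
Duration = 41.05 / 7.2 = 5.7 h.

duration ≈ 5.7 h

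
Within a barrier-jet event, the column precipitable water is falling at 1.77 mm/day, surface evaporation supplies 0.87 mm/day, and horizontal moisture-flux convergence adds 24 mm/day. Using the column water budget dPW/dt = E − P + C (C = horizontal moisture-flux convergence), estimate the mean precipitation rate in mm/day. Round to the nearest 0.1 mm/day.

P ≈ 26.6 mm/day

dPW/dt = -1.77 mm/day.
P = E + C − dPW/dt = 0.87 + (24) − (-1.77) = 26.6 mm/day.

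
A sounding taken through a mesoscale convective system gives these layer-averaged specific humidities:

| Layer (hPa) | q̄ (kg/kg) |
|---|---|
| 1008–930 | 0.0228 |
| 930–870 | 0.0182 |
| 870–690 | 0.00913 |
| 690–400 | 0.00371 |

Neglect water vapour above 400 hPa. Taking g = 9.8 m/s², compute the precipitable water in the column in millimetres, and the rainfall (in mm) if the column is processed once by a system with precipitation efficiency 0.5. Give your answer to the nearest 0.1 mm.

Precipitable water is the column-integrated vapour mass per unit area: PW = (1/g) Σ q̄ Δp, with q in kg/kg and Δp in Pa (1 kg/m² of water = 1 mm).
Layer 1008–930 hPa: Δp = 78 hPa = 7800 Pa, q̄ = 0.0228 kg/kg → 0.0228 × 7800 / 9.8 = 18.15 mm
Layer 930–870 hPa: Δp = 60 hPa = 6000 Pa, q̄ = 0.0182 kg/kg → 0.0182 × 6000 / 9.8 = 11.14 mm
Layer 870–690 hPa: Δp = 180 hPa = 18000 Pa, q̄ = 0.00913 kg/kg → 0.00913 × 18000 / 9.8 = 16.77 mm
Layer 690–400 hPa: Δp = 290 hPa = 29000 Pa, q̄ = 0.00371 kg/kg → 0.00371 × 29000 / 9.8 = 10.98 mm
PW = 18.15 + 11.14 + 16.77 + 10.98 = 57.04 ≈ 57.0 mm.
Rainfall = ε × PW = 0.5 × 57.0 = 28.5 mm.

PW ≈ 57.0 mm; rainfall ≈ 28.5 mm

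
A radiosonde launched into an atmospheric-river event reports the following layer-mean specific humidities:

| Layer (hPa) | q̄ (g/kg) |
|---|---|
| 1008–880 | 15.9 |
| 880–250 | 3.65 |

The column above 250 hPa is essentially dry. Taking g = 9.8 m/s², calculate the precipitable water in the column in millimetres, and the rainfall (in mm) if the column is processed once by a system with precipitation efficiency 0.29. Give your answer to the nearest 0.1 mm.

PW ≈ 44.2 mm; rainfall ≈ 12.8 mm

Precipitable water is the column-integrated vapour mass per unit area: PW = (1/g) Σ q̄ Δp, with q in kg/kg and Δp in Pa (1 kg/m² of water = 1 mm).
Layer 1008–880 hPa: Δp = 128 hPa = 12800 Pa, q̄ = 0.0159 kg/kg → 0.0159 × 12800 / 9.8 = 20.77 mm
Layer 880–250 hPa: Δp = 630 hPa = 63000 Pa, q̄ = 0.00365 kg/kg → 0.00365 × 63000 / 9.8 = 23.46 mm
PW = 20.77 + 23.46 = 44.23 ≈ 44.2 mm.
Rainfall = ε × PW = 0.29 × 44.2 = 12.8 mm.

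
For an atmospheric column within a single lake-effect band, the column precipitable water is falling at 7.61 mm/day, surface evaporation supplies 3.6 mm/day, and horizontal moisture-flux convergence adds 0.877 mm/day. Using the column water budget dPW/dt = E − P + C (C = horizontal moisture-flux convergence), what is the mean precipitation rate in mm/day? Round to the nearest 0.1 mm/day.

dPW/dt = -7.61 mm/day.
P = E + C − dPW/dt = 3.6 + (0.877) − (-7.61) = 12.1 mm/day.

P ≈ 12.1 mm/day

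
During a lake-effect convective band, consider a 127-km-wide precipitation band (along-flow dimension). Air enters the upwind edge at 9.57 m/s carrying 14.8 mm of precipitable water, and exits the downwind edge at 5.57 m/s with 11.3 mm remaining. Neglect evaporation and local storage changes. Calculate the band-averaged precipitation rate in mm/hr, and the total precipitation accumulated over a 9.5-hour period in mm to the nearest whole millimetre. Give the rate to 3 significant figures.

Column moisture flux per unit crosswind length is F = V × PW.
Inflow: F_in = 9.57 × 14.8 = 141.636 mm·m/s
Outflow: F_out = 5.57 × 11.3 = 62.941 mm·m/s
Steady-state rate R = (F_in − F_out)/L = (141.636 − 62.941) / 127000 m = 6.196e-04 mm/s.
R = 6.196e-04 × 3600 = 2.23 mm/hr.
Over 9.5 h: total = 2.23 × 9.5 = 21.185 ≈ 21 mm.

R ≈ 2.23 mm/hr; total ≈ 21 mm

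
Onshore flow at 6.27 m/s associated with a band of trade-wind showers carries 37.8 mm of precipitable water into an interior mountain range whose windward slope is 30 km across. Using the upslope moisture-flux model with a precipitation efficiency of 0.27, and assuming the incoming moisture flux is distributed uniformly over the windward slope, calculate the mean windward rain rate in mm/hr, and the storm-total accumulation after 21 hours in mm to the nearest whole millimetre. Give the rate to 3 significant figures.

R ≈ 7.68 mm/hr; total ≈ 161 mm

Incoming column moisture flux per unit ridge length: F = V × PW = 6.27 × 37.8 = 237.006 mm·m/s.
Spread over the 30 km slope with efficiency ε = 0.27: R = ε·F/W = 0.27 × 237.006 / 30000 m = 2.133e-03 mm/s.
R = 2.133e-03 × 3600 = 7.68 mm/hr.
Over 21 h: total = 7.68 × 21 = 161.28 ≈ 161 mm.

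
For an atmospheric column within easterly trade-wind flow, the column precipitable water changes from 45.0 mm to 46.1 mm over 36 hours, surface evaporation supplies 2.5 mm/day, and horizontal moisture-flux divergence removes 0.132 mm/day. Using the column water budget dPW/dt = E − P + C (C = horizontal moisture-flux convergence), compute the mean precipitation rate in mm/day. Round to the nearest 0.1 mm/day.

P ≈ 1.6 mm/day

dPW/dt = (46.1 − 45.0) mm / (36/24 day) = +0.733 mm/day.
P = E + C − dPW/dt = 2.5 + (-0.132) − (+0.733) = 1.6 mm/day.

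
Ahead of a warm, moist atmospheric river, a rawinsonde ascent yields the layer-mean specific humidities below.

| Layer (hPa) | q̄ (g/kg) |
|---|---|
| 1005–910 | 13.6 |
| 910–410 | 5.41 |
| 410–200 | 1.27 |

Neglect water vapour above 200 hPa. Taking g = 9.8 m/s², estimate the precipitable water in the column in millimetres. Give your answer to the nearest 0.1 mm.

Precipitable water is the column-integrated vapour mass per unit area: PW = (1/g) Σ q̄ Δp, with q in kg/kg and Δp in Pa (1 kg/m² of water = 1 mm).
Layer 1005–910 hPa: Δp = 95 hPa = 9500 Pa, q̄ = 0.0136 kg/kg → 0.0136 × 9500 / 9.8 = 13.18 mm
Layer 910–410 hPa: Δp = 500 hPa = 50000 Pa, q̄ = 0.00541 kg/kg → 0.00541 × 50000 / 9.8 = 27.60 mm
Layer 410–200 hPa: Δp = 210 hPa = 21000 Pa, q̄ = 0.00127 kg/kg → 0.00127 × 21000 / 9.8 = 2.72 mm
PW = 13.18 + 27.60 + 2.72 = 43.50 ≈ 43.5 mm.

PW ≈ 43.5 mm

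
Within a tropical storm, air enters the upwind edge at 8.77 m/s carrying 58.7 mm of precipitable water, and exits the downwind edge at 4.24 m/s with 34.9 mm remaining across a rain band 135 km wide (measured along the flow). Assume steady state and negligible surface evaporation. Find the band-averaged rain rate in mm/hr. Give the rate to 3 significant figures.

Column moisture flux per unit crosswind length is F = V × PW.
Inflow: F_in = 8.77 × 58.7 = 514.799 mm·m/s
Outflow: F_out = 4.24 × 34.9 = 147.976 mm·m/s
Steady-state rate R = (F_in − F_out)/L = (514.799 − 147.976) / 135000 m = 2.717e-03 mm/s.
R = 2.717e-03 × 3600 = 9.78 mm/hr.

R ≈ 9.78 mm/hr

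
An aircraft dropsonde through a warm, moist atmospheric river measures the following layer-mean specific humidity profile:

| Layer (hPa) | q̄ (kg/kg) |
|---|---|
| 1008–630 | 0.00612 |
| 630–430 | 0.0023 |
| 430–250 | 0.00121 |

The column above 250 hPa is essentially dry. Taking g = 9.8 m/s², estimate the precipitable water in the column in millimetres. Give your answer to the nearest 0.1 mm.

Precipitable water is the column-integrated vapour mass per unit area: PW = (1/g) Σ q̄ Δp, with q in kg/kg and Δp in Pa (1 kg/m² of water = 1 mm).
Layer 1008–630 hPa: Δp = 378 hPa = 37800 Pa, q̄ = 0.00612 kg/kg → 0.00612 × 37800 / 9.8 = 23.61 mm
Layer 630–430 hPa: Δp = 200 hPa = 20000 Pa, q̄ = 0.0023 kg/kg → 0.0023 × 20000 / 9.8 = 4.69 mm
Layer 430–250 hPa: Δp = 180 hPa = 18000 Pa, q̄ = 0.00121 kg/kg → 0.00121 × 18000 / 9.8 = 2.22 mm
PW = 23.61 + 4.69 + 2.22 = 30.52 ≈ 30.5 mm.

PW ≈ 30.5 mm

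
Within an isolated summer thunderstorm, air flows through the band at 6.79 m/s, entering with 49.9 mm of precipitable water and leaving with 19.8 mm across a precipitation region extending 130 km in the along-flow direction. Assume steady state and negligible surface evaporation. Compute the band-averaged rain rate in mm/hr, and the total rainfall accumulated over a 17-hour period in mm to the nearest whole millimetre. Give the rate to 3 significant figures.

R ≈ 5.66 mm/hr; total ≈ 96 mm

Column moisture flux per unit crosswind length is F = V × PW.
Inflow: F_in = 6.79 × 49.9 = 338.821 mm·m/s
Outflow: F_out = 6.79 × 19.8 = 134.442 mm·m/s
Steady-state rate R = (F_in − F_out)/L = (338.821 − 134.442) / 130000 m = 1.572e-03 mm/s.
R = 1.572e-03 × 3600 = 5.66 mm/hr.
Over 17 h: total = 5.66 × 17 = 96.22 ≈ 96 mm.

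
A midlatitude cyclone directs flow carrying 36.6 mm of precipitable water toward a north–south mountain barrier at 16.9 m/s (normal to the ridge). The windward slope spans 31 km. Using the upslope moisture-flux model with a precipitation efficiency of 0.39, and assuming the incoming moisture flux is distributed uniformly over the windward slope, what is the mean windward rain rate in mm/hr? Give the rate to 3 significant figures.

R ≈ 28.0 mm/hr

Incoming column moisture flux per unit ridge length: F = V × PW = 16.9 × 36.6 = 618.54 mm·m/s.
Spread over the 31 km slope with efficiency ε = 0.39: R = ε·F/W = 0.39 × 618.54 / 31000 m = 7.782e-03 mm/s.
R = 7.782e-03 × 3600 = 28.0 mm/hr.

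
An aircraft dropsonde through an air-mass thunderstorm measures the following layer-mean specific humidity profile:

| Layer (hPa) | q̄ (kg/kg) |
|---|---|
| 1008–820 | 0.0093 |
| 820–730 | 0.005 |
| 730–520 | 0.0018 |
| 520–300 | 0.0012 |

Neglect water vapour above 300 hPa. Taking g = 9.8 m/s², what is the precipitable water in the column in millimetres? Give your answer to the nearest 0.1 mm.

PW ≈ 29.0 mm

Precipitable water is the column-integrated vapour mass per unit area: PW = (1/g) Σ q̄ Δp, with q in kg/kg and Δp in Pa (1 kg/m² of water = 1 mm).
Layer 1008–820 hPa: Δp = 188 hPa = 18800 Pa, q̄ = 0.0093 kg/kg → 0.0093 × 18800 / 9.8 = 17.84 mm
Layer 820–730 hPa: Δp = 90 hPa = 9000 Pa, q̄ = 0.005 kg/kg → 0.005 × 9000 / 9.8 = 4.59 mm
Layer 730–520 hPa: Δp = 210 hPa = 21000 Pa, q̄ = 0.0018 kg/kg → 0.0018 × 21000 / 9.8 = 3.86 mm
Layer 520–300 hPa: Δp = 220 hPa = 22000 Pa, q̄ = 0.0012 kg/kg → 0.0012 × 22000 / 9.8 = 2.69 mm
PW = 17.84 + 4.59 + 3.86 + 2.69 = 28.98 ≈ 29.0 mm.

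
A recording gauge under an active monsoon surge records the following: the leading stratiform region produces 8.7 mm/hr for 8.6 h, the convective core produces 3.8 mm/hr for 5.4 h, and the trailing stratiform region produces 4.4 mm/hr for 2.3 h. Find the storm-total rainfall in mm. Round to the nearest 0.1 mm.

Total = Σ Rᵢ Δtᵢ = 8.7 × 8.6 + 3.8 × 5.4 + 4.4 × 2.3
      = 74.82 + 20.52 + 10.12 = 105.5 mm.

total ≈ 105.5 mm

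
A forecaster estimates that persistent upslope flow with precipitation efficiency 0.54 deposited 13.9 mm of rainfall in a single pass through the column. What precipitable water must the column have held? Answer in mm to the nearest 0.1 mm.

PW ≈ 25.7 mm

PW = rainfall / ε = 13.9 / 0.54 = 25.7 mm.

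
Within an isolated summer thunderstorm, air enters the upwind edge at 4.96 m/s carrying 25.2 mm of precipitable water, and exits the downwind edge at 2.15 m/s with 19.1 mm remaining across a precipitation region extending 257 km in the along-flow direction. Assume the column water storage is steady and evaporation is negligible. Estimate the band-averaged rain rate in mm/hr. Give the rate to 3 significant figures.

Column moisture flux per unit crosswind length is F = V × PW.
Inflow: F_in = 4.96 × 25.2 = 124.992 mm·m/s
Outflow: F_out = 2.15 × 19.1 = 41.065 mm·m/s
Steady-state rate R = (F_in − F_out)/L = (124.992 − 41.065) / 257000 m = 3.266e-04 mm/s.
R = 3.266e-04 × 3600 = 1.18 mm/hr.

R ≈ 1.18 mm/hr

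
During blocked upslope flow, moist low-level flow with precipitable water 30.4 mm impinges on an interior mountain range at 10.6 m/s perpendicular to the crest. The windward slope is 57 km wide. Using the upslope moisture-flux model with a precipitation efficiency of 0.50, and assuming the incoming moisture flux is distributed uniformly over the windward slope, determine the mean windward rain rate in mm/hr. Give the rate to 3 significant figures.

R ≈ 10.2 mm/hr

Incoming column moisture flux per unit ridge length: F = V × PW = 10.6 × 30.4 = 322.24 mm·m/s.
Spread over the 57 km slope with efficiency ε = 0.50: R = ε·F/W = 0.50 × 322.24 / 57000 m = 2.827e-03 mm/s.
R = 2.827e-03 × 3600 = 10.2 mm/hr.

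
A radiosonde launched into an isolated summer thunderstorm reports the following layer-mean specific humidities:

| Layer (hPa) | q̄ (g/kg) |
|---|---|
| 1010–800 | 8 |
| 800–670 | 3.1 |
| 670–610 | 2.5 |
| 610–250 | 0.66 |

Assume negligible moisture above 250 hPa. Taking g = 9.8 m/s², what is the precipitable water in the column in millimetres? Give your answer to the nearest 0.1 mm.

Precipitable water is the column-integrated vapour mass per unit area: PW = (1/g) Σ q̄ Δp, with q in kg/kg and Δp in Pa (1 kg/m² of water = 1 mm).
Layer 1010–800 hPa: Δp = 210 hPa = 21000 Pa, q̄ = 0.008 kg/kg → 0.008 × 21000 / 9.8 = 17.14 mm
Layer 800–670 hPa: Δp = 130 hPa = 13000 Pa, q̄ = 0.0031 kg/kg → 0.0031 × 13000 / 9.8 = 4.11 mm
Layer 670–610 hPa: Δp = 60 hPa = 6000 Pa, q̄ = 0.0025 kg/kg → 0.0025 × 6000 / 9.8 = 1.53 mm
Layer 610–250 hPa: Δp = 360 hPa = 36000 Pa, q̄ = 0.00066 kg/kg → 0.00066 × 36000 / 9.8 = 2.42 mm
PW = 17.14 + 4.11 + 1.53 + 2.42 = 25.20 ≈ 25.2 mm.

PW ≈ 25.2 mm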